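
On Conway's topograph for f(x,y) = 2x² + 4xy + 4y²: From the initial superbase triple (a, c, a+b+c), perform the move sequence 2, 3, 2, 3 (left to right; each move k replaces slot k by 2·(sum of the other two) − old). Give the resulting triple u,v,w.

start (2,4,10) = (f(1,0),f(0,1),f(1,1))
replace slot 2: 2·(2+10) − 4 = 20 → (2,20,10)
replace slot 3: 2·(2+20) − 10 = 34 → (2,20,34)
replace slot 2: 2·(2+34) − 20 = 52 → (2,52,34)
replace slot 3: 2·(2+52) − 34 = 74 → (2,52,74)

2,52,74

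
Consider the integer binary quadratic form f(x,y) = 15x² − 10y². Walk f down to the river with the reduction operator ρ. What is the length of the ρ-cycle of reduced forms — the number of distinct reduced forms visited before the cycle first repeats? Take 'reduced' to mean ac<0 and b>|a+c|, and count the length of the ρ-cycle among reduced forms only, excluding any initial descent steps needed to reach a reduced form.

D = 600, ⌊√D⌋ = 24
descent: ρ → (-10,20,5)  [lands on river]
river: ρ → (5,20,-10)
ρ-cycle length = 2 (tail of 1 descent step not counted)

2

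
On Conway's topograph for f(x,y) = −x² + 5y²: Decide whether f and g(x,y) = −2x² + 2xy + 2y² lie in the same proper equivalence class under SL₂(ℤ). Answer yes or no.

D₁ = 20, D₂ = 20
river cycle of f (length 2): (-1, 4, 1), (1, 4, -1)
river cycle of g (length 2): (2, 2, -2), (-2, 2, 2)
cycles differ ⇒ inequivalent

no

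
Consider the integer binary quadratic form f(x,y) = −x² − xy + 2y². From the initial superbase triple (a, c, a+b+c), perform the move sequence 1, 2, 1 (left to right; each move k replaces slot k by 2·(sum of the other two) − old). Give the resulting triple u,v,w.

start (-1,2,0) = (f(1,0),f(0,1),f(1,1))
replace slot 1: 2·(2+0) − (-1) = 5 → (5,2,0)
replace slot 2: 2·(5+0) − 2 = 8 → (5,8,0)
replace slot 1: 2·(8+0) − 5 = 11 → (11,8,0)

11,8,0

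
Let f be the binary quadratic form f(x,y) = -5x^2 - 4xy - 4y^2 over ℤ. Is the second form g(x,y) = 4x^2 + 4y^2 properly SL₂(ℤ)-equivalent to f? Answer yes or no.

D₁ = -64, D₂ = -64
f is negative-definite; reduce −f:
−f: flip: (5,4,4)→(4,-4,5)
−f: translate: b→4 (≡-4 mod 8), so (4,-4,5)→(4,4,5)
−f: reduced (well bottom): (4,4,5) with a≤c, −a<b≤a
flip sign back: reduced form of f is (-4,-4,-5)
g: reduced (well bottom): (4,0,4) with a≤c, −a<b≤a
reduced forms (-4, -4, -5) vs (4, 0, 4) ⇒ inequivalent

no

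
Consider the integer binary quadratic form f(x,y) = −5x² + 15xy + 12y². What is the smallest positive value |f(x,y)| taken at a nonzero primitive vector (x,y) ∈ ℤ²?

river: ρ → (12,9,-8)
river: ρ → (-8,7,13)
river: ρ → (13,19,-2)
river: ρ → (-2,21,3)
river: ρ → (3,21,-2)
river: ρ → (-2,19,13)
river: ρ → (13,7,-8)
river: ρ → (-8,9,12)
river: ρ → (12,15,-5)
river: ρ → (-5,15,12)
closes: descent 0, river 10
min |a| on river = 2

2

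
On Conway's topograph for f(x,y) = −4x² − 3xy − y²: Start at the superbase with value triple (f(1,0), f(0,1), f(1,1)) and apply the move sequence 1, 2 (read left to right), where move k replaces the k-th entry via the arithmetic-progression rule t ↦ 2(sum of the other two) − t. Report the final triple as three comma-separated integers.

start (-4,-1,-8) = (f(1,0),f(0,1),f(1,1))
replace slot 1: 2·((-1)+(-8)) − (-4) = -14 → (-14,-1,-8)
replace slot 2: 2·((-14)+(-8)) − (-1) = -43 → (-14,-43,-8)

-14,-43,-8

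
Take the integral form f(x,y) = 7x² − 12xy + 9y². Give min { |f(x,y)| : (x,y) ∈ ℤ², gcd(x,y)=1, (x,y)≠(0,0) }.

translate: b→2 (≡-12 mod 14), so (7,-12,9)→(7,2,4)
flip: (7,2,4)→(4,-2,7)
reduced (well bottom): (4,-2,7) with a≤c, −a<b≤a
well minimum = a = 4

4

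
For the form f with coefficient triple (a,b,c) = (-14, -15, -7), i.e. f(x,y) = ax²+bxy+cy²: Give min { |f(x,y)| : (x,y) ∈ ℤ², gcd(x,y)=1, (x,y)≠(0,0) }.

translate: b→-13 (≡15 mod 28), so (14,15,7)→(14,-13,6)
flip: (14,-13,6)→(6,13,14)
translate: b→1 (≡13 mod 12), so (6,13,14)→(6,1,7)
reduced (well bottom): (6,1,7) with a≤c, −a<b≤a
well minimum |f| = |-6| = 6 (negative-definite)

6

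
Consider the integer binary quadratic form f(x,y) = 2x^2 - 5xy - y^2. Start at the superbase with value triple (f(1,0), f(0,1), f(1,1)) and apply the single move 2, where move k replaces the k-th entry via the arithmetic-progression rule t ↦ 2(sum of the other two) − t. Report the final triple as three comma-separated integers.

start (2,-1,-4) = (f(1,0),f(0,1),f(1,1))
replace slot 2: 2·(2+(-4)) − (-1) = -3 → (2,-3,-4)

2,-3,-4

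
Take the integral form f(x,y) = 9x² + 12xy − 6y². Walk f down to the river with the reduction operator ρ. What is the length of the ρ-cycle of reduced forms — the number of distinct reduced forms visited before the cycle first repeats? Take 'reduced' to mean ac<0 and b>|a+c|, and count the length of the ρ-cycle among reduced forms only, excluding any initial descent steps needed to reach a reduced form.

D = 360, ⌊√D⌋ = 18
river: ρ → (-6,12,9)
river: ρ → (9,6,-9)
river: ρ → (-9,12,6)
river: ρ → (6,12,-9)
river: ρ → (-9,6,9)
river: ρ → (9,12,-6)
ρ-cycle length = 6 (tail of 0 descent steps not counted)

6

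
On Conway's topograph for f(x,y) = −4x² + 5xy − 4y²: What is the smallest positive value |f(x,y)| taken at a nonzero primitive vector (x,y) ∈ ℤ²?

translate: b→3 (≡-5 mod 8), so (4,-5,4)→(4,3,3)
flip: (4,3,3)→(3,-3,4)
translate: b→3 (≡-3 mod 6), so (3,-3,4)→(3,3,4)
reduced (well bottom): (3,3,4) with a≤c, −a<b≤a
well minimum |f| = |-3| = 3 (negative-definite)

3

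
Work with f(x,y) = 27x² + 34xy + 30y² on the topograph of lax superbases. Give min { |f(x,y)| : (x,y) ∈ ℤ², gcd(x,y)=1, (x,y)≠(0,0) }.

translate: b→-20 (≡34 mod 54), so (27,34,30)→(27,-20,23)
flip: (27,-20,23)→(23,20,27)
reduced (well bottom): (23,20,27) with a≤c, −a<b≤a
well minimum = a = 23

23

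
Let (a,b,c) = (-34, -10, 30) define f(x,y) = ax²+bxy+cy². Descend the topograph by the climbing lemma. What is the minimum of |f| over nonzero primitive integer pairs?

descent: ρ → (30,10,-34)  [lands on river]
river: ρ → (-34,58,6)
river: ρ → (6,62,-14)
river: ρ → (-14,50,30)
closes: descent 1, river 4
min |a| on river = 6

6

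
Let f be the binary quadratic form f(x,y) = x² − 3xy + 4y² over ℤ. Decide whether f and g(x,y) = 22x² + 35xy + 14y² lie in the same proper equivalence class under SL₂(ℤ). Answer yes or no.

D₁ = -7, D₂ = -7
f: translate: b→1 (≡-3 mod 2), so (1,-3,4)→(1,1,2)
f: reduced (well bottom): (1,1,2) with a≤c, −a<b≤a
g: translate: b→-9 (≡35 mod 44), so (22,35,14)→(22,-9,1)
g: flip: (22,-9,1)→(1,9,22)
g: translate: b→1 (≡9 mod 2), so (1,9,22)→(1,1,2)
g: reduced (well bottom): (1,1,2) with a≤c, −a<b≤a
reduced forms (1, 1, 2) vs (1, 1, 2) ⇒ equivalent

yes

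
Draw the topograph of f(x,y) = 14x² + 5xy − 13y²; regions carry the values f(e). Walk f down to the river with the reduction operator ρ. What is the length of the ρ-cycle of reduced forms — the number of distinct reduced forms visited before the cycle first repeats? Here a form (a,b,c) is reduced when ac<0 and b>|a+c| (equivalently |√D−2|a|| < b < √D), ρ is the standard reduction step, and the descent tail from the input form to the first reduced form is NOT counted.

D = 753, ⌊√D⌋ = 27
river: ρ → (-13,21,6)
river: ρ → (6,27,-1)
river: ρ → (-1,27,6)
river: ρ → (6,21,-13)
river: ρ → (-13,5,14)
river: ρ → (14,23,-4)
river: ρ → (-4,25,8)
river: ρ → (8,23,-7)
river: ρ → (-7,19,14)
river: ρ → (14,9,-12)
river: ρ → (-12,15,11)
river: ρ → (11,7,-16)
river: ρ → (-16,25,2)
river: ρ → (2,27,-3)
river: ρ → (-3,27,2)
river: ρ → (2,25,-16)
river: ρ → (-16,7,11)
river: ρ → (11,15,-12)
river: ρ → (-12,9,14)
river: ρ → (14,19,-7)
river: ρ → (-7,23,8)
river: ρ → (8,25,-4)
river: ρ → (-4,23,14)
river: ρ → (14,5,-13)
ρ-cycle length = 24 (tail of 0 descent steps not counted)

24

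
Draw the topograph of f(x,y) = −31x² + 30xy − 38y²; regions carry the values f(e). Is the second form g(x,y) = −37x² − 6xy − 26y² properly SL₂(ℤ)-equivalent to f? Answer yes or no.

D₁ = -3812, D₂ = -3812
f is negative-definite; reduce −f:
−f: reduced (well bottom): (31,-30,38) with a≤c, −a<b≤a
flip sign back: reduced form of f is (-31,30,-38)
g is negative-definite; reduce −g:
−g: flip: (37,6,26)→(26,-6,37)
−g: reduced (well bottom): (26,-6,37) with a≤c, −a<b≤a
flip sign back: reduced form of g is (-26,6,-37)
reduced forms (-31, 30, -38) vs (-26, 6, -37) ⇒ inequivalent

no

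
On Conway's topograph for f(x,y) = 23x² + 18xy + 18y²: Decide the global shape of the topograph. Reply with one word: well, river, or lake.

D = b²−4ac = 18² − 4·23·18 = -1332
D < 0 ⇒ definite ⇒ every region one sign ⇒ single well

well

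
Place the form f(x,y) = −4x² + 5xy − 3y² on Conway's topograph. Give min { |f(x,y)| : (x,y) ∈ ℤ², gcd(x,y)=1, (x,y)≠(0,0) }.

translate: b→3 (≡-5 mod 8), so (4,-5,3)→(4,3,2)
flip: (4,3,2)→(2,-3,4)
translate: b→1 (≡-3 mod 4), so (2,-3,4)→(2,1,3)
reduced (well bottom): (2,1,3) with a≤c, −a<b≤a
well minimum |f| = |-2| = 2 (negative-definite)

2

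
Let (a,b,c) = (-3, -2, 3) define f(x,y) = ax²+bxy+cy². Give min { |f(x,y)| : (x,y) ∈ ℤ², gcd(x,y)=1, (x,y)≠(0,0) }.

descent: ρ → (3,2,-3)  [lands on river]
river: ρ → (-3,4,2)
river: ρ → (2,4,-3)
river: ρ → (-3,2,3)
river: ρ → (3,4,-2)
river: ρ → (-2,4,3)
closes: descent 1, river 6
min |a| on river = 2

2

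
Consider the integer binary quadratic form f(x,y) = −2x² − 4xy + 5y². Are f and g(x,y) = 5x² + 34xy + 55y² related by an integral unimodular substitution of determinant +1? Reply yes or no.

D₁ = 56, D₂ = 56
river cycle of f (length 4): (5, 4, -2), (-2, 4, 5), (5, 6, -1), (-1, 6, 5)
river cycle of g (length 4): (5, 4, -2), (-2, 4, 5), (5, 6, -1), (-1, 6, 5)
cycles coincide ⇒ equivalent

yes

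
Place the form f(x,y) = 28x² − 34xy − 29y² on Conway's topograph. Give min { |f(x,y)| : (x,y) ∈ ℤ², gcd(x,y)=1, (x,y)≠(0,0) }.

descent: ρ → (-29,34,28)  [lands on river]
river: ρ → (28,22,-35)
river: ρ → (-35,48,15)
river: ρ → (15,42,-44)
river: ρ → (-44,46,13)
river: ρ → (13,58,-20)
river: ρ → (-20,62,7)
river: ρ → (7,64,-11)
river: ρ → (-11,46,52)
river: ρ → (52,58,-5)
river: ρ → (-5,62,28)
river: ρ → (28,50,-17)
river: ρ → (-17,52,25)
river: ρ → (25,48,-21)
river: ρ → (-21,36,37)
river: ρ → (37,38,-20)
river: ρ → (-20,42,33)
river: ρ → (33,24,-29)
closes: descent 1, river 18
min |a| on river = 5

5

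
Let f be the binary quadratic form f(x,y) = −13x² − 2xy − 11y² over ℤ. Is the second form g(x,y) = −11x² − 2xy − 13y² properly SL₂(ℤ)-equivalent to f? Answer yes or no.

D₁ = -568, D₂ = -568
f is negative-definite; reduce −f:
−f: flip: (13,2,11)→(11,-2,13)
−f: reduced (well bottom): (11,-2,13) with a≤c, −a<b≤a
flip sign back: reduced form of f is (-11,2,-13)
g is negative-definite; reduce −g:
−g: reduced (well bottom): (11,2,13) with a≤c, −a<b≤a
flip sign back: reduced form of g is (-11,-2,-13)
reduced forms (-11, 2, -13) vs (-11, -2, -13) ⇒ inequivalent

no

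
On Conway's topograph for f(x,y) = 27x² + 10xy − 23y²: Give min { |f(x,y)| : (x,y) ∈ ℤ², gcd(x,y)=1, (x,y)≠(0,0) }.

river: ρ → (-23,36,14)
river: ρ → (14,48,-5)
river: ρ → (-5,42,41)
river: ρ → (41,40,-6)
river: ρ → (-6,44,27)
river: ρ → (27,10,-23)
closes: descent 0, river 6
min |a| on river = 5

5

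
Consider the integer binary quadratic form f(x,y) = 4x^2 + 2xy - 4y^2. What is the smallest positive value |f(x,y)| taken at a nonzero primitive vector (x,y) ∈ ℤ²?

river: ρ → (-4,6,2)
river: ρ → (2,6,-4)
river: ρ → (-4,2,4)
river: ρ → (4,6,-2)
river: ρ → (-2,6,4)
river: ρ → (4,2,-4)
closes: descent 0, river 6
min |a| on river = 2

2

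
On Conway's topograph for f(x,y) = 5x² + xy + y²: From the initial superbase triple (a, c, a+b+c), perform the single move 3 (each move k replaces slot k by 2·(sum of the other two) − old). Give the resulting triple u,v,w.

start (5,1,7) = (f(1,0),f(0,1),f(1,1))
replace slot 3: 2·(5+1) − 7 = 5 → (5,1,5)

5,1,5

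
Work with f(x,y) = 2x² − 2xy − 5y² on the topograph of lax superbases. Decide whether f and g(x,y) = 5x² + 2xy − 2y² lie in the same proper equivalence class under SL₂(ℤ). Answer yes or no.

D₁ = 44, D₂ = 44
river cycle of f (length 2): (2, 6, -1), (-1, 6, 2)
river cycle of g (length 2): (-2, 6, 1), (1, 6, -2)
cycles differ ⇒ inequivalent

no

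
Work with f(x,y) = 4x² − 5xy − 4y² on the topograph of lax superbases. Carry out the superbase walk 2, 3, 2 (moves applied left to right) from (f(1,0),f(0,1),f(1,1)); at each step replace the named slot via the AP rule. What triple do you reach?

start (4,-4,-5) = (f(1,0),f(0,1),f(1,1))
replace slot 2: 2·(4+(-5)) − (-4) = 2 → (4,2,-5)
replace slot 3: 2·(4+2) − (-5) = 17 → (4,2,17)
replace slot 2: 2·(4+17) − 2 = 40 → (4,40,17)

4,40,17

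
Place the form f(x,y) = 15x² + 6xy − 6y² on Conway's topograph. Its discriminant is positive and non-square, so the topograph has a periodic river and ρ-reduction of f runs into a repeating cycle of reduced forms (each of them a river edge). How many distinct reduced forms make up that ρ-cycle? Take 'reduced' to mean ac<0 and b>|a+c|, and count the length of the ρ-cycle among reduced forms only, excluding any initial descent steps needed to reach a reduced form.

D = 396, ⌊√D⌋ = 19
descent: ρ → (-6,18,3)  [lands on river]
river: ρ → (3,18,-6)
ρ-cycle length = 2 (tail of 1 descent step not counted)

2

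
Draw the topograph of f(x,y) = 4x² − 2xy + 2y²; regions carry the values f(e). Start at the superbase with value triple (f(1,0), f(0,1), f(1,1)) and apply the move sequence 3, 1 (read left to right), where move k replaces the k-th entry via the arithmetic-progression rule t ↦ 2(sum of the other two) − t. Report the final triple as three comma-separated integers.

start (4,2,4) = (f(1,0),f(0,1),f(1,1))
replace slot 3: 2·(4+2) − 4 = 8 → (4,2,8)
replace slot 1: 2·(2+8) − 4 = 16 → (16,2,8)

16,2,8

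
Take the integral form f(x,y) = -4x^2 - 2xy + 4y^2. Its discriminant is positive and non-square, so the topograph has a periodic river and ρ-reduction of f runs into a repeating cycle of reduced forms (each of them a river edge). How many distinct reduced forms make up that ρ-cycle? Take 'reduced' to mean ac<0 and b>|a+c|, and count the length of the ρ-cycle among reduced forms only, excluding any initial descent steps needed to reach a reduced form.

D = 68, ⌊√D⌋ = 8
descent: ρ → (4,2,-4)  [lands on river]
river: ρ → (-4,6,2)
river: ρ → (2,6,-4)
river: ρ → (-4,2,4)
river: ρ → (4,6,-2)
river: ρ → (-2,6,4)
ρ-cycle length = 6 (tail of 1 descent step not counted)

6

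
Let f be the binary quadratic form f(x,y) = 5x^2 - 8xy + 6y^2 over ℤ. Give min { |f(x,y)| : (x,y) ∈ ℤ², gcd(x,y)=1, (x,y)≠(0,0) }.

translate: b→2 (≡-8 mod 10), so (5,-8,6)→(5,2,3)
flip: (5,2,3)→(3,-2,5)
reduced (well bottom): (3,-2,5) with a≤c, −a<b≤a
well minimum = a = 3

3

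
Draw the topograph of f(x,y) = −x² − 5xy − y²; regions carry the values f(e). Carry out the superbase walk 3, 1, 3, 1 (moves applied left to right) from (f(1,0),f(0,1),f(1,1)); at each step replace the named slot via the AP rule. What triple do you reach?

start (-1,-1,-7) = (f(1,0),f(0,1),f(1,1))
replace slot 3: 2·((-1)+(-1)) − (-7) = 3 → (-1,-1,3)
replace slot 1: 2·((-1)+3) − (-1) = 5 → (5,-1,3)
replace slot 3: 2·(5+(-1)) − 3 = 5 → (5,-1,5)
replace slot 1: 2·((-1)+5) − 5 = 3 → (3,-1,5)

3,-1,5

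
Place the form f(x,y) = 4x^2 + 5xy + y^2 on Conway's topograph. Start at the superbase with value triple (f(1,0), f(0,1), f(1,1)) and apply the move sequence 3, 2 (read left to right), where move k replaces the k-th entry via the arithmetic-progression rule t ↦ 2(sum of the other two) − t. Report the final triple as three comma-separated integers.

start (4,1,10) = (f(1,0),f(0,1),f(1,1))
replace slot 3: 2·(4+1) − 10 = 0 → (4,1,0)
replace slot 2: 2·(4+0) − 1 = 7 → (4,7,0)

4,7,0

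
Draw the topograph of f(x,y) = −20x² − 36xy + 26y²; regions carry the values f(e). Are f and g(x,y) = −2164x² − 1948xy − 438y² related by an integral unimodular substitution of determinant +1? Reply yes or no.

D₁ = 3376, D₂ = 3376
river cycle of f (length 26): (26, 36, -20), (-20, 44, 18), (18, 28, -36), (-36, 44, 10), (10, 56, -6), (-6, 52, 28), (28, 4, -30), (-30, 56, 2), (2, 56, -30), (-30, 4, 28), … (16 more)
river cycle of g (length 26): (-20, 44, 18), (18, 28, -36), (-36, 44, 10), (10, 56, -6), (-6, 52, 28), (28, 4, -30), (-30, 56, 2), (2, 56, -30), (-30, 4, 28), (28, 52, -6), … (16 more)
cycles coincide ⇒ equivalent

yes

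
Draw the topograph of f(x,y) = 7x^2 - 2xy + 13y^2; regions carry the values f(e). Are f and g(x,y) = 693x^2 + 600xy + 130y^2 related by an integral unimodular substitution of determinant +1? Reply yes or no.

D₁ = -360, D₂ = -360
f: reduced (well bottom): (7,-2,13) with a≤c, −a<b≤a
g: flip: (693,600,130)→(130,-600,693)
g: translate: b→-80 (≡-600 mod 260), so (130,-600,693)→(130,-80,13)
g: flip: (130,-80,13)→(13,80,130)
g: translate: b→2 (≡80 mod 26), so (13,80,130)→(13,2,7)
g: flip: (13,2,7)→(7,-2,13)
g: reduced (well bottom): (7,-2,13) with a≤c, −a<b≤a
reduced forms (7, -2, 13) vs (7, -2, 13) ⇒ equivalent

yes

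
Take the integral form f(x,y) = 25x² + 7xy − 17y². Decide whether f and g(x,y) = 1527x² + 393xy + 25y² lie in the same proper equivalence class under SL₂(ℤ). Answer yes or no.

D₁ = 1749, D₂ = 1749
river cycle of f (length 6): (-17, 27, 15), (15, 33, -11), (-11, 33, 15), (15, 27, -17), (-17, 41, 1), (1, 41, -17)
river cycle of g (length 6): (-17, 27, 15), (15, 33, -11), (-11, 33, 15), (15, 27, -17), (-17, 41, 1), (1, 41, -17)
cycles coincide ⇒ equivalent

yes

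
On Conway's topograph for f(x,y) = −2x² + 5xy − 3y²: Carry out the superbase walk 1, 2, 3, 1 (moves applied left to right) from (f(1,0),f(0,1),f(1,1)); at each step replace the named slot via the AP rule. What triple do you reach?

start (-2,-3,0) = (f(1,0),f(0,1),f(1,1))
replace slot 1: 2·((-3)+0) − (-2) = -4 → (-4,-3,0)
replace slot 2: 2·((-4)+0) − (-3) = -5 → (-4,-5,0)
replace slot 3: 2·((-4)+(-5)) − 0 = -18 → (-4,-5,-18)
replace slot 1: 2·((-5)+(-18)) − (-4) = -42 → (-42,-5,-18)

-42,-5,-18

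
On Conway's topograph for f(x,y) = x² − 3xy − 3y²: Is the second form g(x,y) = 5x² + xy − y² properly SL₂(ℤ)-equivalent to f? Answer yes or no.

D₁ = 21, D₂ = 21
river cycle of f (length 2): (-3, 3, 1), (1, 3, -3)
river cycle of g (length 2): (-1, 3, 3), (3, 3, -1)
cycles differ ⇒ inequivalent

no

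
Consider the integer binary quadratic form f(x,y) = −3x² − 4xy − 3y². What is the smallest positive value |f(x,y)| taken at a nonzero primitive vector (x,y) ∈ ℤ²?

translate: b→-2 (≡4 mod 6), so (3,4,3)→(3,-2,2)
flip: (3,-2,2)→(2,2,3)
reduced (well bottom): (2,2,3) with a≤c, −a<b≤a
well minimum |f| = |-2| = 2 (negative-definite)

2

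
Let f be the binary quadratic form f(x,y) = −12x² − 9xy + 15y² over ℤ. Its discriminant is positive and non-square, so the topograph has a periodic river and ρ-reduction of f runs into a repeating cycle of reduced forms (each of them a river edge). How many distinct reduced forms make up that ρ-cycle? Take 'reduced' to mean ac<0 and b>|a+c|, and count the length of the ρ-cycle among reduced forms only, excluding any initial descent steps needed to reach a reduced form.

D = 801, ⌊√D⌋ = 28
descent: ρ → (15,9,-12)  [lands on river]
river: ρ → (-12,15,12)
river: ρ → (12,9,-15)
river: ρ → (-15,21,6)
river: ρ → (6,27,-3)
river: ρ → (-3,27,6)
river: ρ → (6,21,-15)
river: ρ → (-15,9,12)
river: ρ → (12,15,-12)
river: ρ → (-12,9,15)
river: ρ → (15,21,-6)
river: ρ → (-6,27,3)
river: ρ → (3,27,-6)
river: ρ → (-6,21,15)
ρ-cycle length = 14 (tail of 1 descent step not counted)

14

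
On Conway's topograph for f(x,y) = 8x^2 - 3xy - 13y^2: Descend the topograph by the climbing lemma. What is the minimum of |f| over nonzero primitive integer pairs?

descent: ρ → (-13,3,8)
descent: ρ → (8,13,-8)  [lands on river]
river: ρ → (-8,19,2)
river: ρ → (2,17,-17)
river: ρ → (-17,17,2)
river: ρ → (2,19,-8)
river: ρ → (-8,13,8)
river: ρ → (8,19,-2)
river: ρ → (-2,17,17)
river: ρ → (17,17,-2)
river: ρ → (-2,19,8)
closes: descent 2, river 10
min |a| on river = 2

2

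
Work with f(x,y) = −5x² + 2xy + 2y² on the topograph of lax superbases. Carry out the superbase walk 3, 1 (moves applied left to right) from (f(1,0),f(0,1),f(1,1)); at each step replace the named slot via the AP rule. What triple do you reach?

start (-5,2,-1) = (f(1,0),f(0,1),f(1,1))
replace slot 3: 2·((-5)+2) − (-1) = -5 → (-5,2,-5)
replace slot 1: 2·(2+(-5)) − (-5) = -1 → (-1,2,-5)

-1,2,-5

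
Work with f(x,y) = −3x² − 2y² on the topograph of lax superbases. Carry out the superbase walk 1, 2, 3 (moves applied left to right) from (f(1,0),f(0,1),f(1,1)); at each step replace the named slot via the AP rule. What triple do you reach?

start (-3,-2,-5) = (f(1,0),f(0,1),f(1,1))
replace slot 1: 2·((-2)+(-5)) − (-3) = -11 → (-11,-2,-5)
replace slot 2: 2·((-11)+(-5)) − (-2) = -30 → (-11,-30,-5)
replace slot 3: 2·((-11)+(-30)) − (-5) = -77 → (-11,-30,-77)

-11,-30,-77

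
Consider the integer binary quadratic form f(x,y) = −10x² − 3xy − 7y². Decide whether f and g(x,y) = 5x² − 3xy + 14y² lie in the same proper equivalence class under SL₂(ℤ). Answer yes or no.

D₁ = -271, D₂ = -271
f is negative-definite; reduce −f:
−f: flip: (10,3,7)→(7,-3,10)
−f: reduced (well bottom): (7,-3,10) with a≤c, −a<b≤a
flip sign back: reduced form of f is (-7,3,-10)
g: reduced (well bottom): (5,-3,14) with a≤c, −a<b≤a
reduced forms (-7, 3, -10) vs (5, -3, 14) ⇒ inequivalent

no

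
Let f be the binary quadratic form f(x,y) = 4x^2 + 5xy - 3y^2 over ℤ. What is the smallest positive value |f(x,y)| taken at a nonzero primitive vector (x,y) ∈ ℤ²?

river: ρ → (-3,7,2)
river: ρ → (2,5,-6)
river: ρ → (-6,7,1)
river: ρ → (1,7,-6)
river: ρ → (-6,5,2)
river: ρ → (2,7,-3)
river: ρ → (-3,5,4)
river: ρ → (4,3,-4)
river: ρ → (-4,5,3)
river: ρ → (3,7,-2)
river: ρ → (-2,5,6)
river: ρ → (6,7,-1)
river: ρ → (-1,7,6)
river: ρ → (6,5,-2)
river: ρ → (-2,7,3)
river: ρ → (3,5,-4)
river: ρ → (-4,3,4)
river: ρ → (4,5,-3)
closes: descent 0, river 18
min |a| on river = 1

1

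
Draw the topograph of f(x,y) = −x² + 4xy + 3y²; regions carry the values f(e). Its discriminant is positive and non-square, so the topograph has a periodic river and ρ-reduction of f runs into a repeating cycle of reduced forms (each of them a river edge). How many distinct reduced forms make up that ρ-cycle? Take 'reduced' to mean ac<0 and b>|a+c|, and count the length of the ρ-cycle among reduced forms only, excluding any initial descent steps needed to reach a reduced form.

D = 28, ⌊√D⌋ = 5
river: ρ → (3,2,-2)
river: ρ → (-2,2,3)
river: ρ → (3,4,-1)
river: ρ → (-1,4,3)
ρ-cycle length = 4 (tail of 0 descent steps not counted)

4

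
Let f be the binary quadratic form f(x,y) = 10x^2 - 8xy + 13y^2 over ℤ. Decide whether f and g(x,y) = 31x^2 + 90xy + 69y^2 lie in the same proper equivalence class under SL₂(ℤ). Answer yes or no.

D₁ = -456, D₂ = -456
f: reduced (well bottom): (10,-8,13) with a≤c, −a<b≤a
g: translate: b→28 (≡90 mod 62), so (31,90,69)→(31,28,10)
g: flip: (31,28,10)→(10,-28,31)
g: translate: b→-8 (≡-28 mod 20), so (10,-28,31)→(10,-8,13)
g: reduced (well bottom): (10,-8,13) with a≤c, −a<b≤a
reduced forms (10, -8, 13) vs (10, -8, 13) ⇒ equivalent

yes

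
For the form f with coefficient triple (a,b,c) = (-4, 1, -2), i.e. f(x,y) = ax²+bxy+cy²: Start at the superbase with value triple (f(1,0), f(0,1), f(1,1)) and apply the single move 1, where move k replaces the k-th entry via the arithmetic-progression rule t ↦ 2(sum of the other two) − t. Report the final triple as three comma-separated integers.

start (-4,-2,-5) = (f(1,0),f(0,1),f(1,1))
replace slot 1: 2·((-2)+(-5)) − (-4) = -10 → (-10,-2,-5)

-10,-2,-5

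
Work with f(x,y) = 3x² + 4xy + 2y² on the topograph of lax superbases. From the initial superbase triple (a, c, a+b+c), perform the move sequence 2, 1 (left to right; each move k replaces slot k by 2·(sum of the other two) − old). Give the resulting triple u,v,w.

start (3,2,9) = (f(1,0),f(0,1),f(1,1))
replace slot 2: 2·(3+9) − 2 = 22 → (3,22,9)
replace slot 1: 2·(22+9) − 3 = 59 → (59,22,9)

59,22,9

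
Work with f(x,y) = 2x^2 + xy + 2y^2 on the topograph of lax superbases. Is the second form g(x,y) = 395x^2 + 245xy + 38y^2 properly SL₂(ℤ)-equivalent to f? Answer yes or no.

D₁ = -15, D₂ = -15
f: reduced (well bottom): (2,1,2) with a≤c, −a<b≤a
g: flip: (395,245,38)→(38,-245,395)
g: translate: b→-17 (≡-245 mod 76), so (38,-245,395)→(38,-17,2)
g: flip: (38,-17,2)→(2,17,38)
g: translate: b→1 (≡17 mod 4), so (2,17,38)→(2,1,2)
g: reduced (well bottom): (2,1,2) with a≤c, −a<b≤a
reduced forms (2, 1, 2) vs (2, 1, 2) ⇒ equivalent

yes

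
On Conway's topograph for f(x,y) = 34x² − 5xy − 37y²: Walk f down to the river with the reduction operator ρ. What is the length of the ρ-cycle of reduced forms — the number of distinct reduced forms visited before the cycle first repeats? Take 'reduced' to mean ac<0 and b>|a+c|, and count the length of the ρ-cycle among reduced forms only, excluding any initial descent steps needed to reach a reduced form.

D = 5057, ⌊√D⌋ = 71
descent: ρ → (-37,5,34)  [lands on river]
river: ρ → (34,63,-8)
river: ρ → (-8,65,26)
river: ρ → (26,39,-34)
river: ρ → (-34,29,31)
river: ρ → (31,33,-32)
river: ρ → (-32,31,32)
river: ρ → (32,33,-31)
river: ρ → (-31,29,34)
river: ρ → (34,39,-26)
river: ρ → (-26,65,8)
river: ρ → (8,63,-34)
river: ρ → (-34,5,37)
river: ρ → (37,69,-2)
river: ρ → (-2,71,2)
river: ρ → (2,69,-37)
ρ-cycle length = 16 (tail of 1 descent step not counted)

16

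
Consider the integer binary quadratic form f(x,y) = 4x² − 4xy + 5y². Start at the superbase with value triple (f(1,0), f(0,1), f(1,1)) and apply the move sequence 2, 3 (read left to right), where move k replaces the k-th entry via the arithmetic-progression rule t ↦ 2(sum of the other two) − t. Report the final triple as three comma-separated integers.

start (4,5,5) = (f(1,0),f(0,1),f(1,1))
replace slot 2: 2·(4+5) − 5 = 13 → (4,13,5)
replace slot 3: 2·(4+13) − 5 = 29 → (4,13,29)

4,13,29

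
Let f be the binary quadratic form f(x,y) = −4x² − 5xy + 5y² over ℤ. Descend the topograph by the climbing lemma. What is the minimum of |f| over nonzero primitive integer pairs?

descent: ρ → (5,5,-4)  [lands on river]
river: ρ → (-4,3,6)
river: ρ → (6,9,-1)
river: ρ → (-1,9,6)
river: ρ → (6,3,-4)
river: ρ → (-4,5,5)
closes: descent 1, river 6
min |a| on river = 1

1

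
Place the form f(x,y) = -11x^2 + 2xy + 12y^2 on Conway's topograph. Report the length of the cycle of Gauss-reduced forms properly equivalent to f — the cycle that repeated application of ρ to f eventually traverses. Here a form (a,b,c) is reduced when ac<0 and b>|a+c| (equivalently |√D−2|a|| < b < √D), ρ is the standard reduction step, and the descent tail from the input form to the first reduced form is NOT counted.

D = 532, ⌊√D⌋ = 23
river: ρ → (12,22,-1)
river: ρ → (-1,22,12)
river: ρ → (12,2,-11)
river: ρ → (-11,20,3)
river: ρ → (3,22,-4)
river: ρ → (-4,18,13)
river: ρ → (13,8,-9)
river: ρ → (-9,10,12)
river: ρ → (12,14,-7)
river: ρ → (-7,14,12)
river: ρ → (12,10,-9)
river: ρ → (-9,8,13)
river: ρ → (13,18,-4)
river: ρ → (-4,22,3)
river: ρ → (3,20,-11)
river: ρ → (-11,2,12)
ρ-cycle length = 16 (tail of 0 descent steps not counted)

16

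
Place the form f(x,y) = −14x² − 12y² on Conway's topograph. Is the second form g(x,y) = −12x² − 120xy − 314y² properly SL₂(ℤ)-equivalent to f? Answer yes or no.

D₁ = -672, D₂ = -672
f is negative-definite; reduce −f:
−f: flip: (14,0,12)→(12,0,14)
−f: reduced (well bottom): (12,0,14) with a≤c, −a<b≤a
flip sign back: reduced form of f is (-12,0,-14)
g is negative-definite; reduce −g:
−g: translate: b→0 (≡120 mod 24), so (12,120,314)→(12,0,14)
−g: reduced (well bottom): (12,0,14) with a≤c, −a<b≤a
flip sign back: reduced form of g is (-12,0,-14)
reduced forms (-12, 0, -14) vs (-12, 0, -14) ⇒ equivalent

yes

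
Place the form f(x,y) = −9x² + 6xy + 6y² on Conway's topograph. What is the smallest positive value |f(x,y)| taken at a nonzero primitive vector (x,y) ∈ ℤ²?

river: ρ → (6,6,-9)
river: ρ → (-9,12,3)
river: ρ → (3,12,-9)
river: ρ → (-9,6,6)
closes: descent 0, river 4
min |a| on river = 3

3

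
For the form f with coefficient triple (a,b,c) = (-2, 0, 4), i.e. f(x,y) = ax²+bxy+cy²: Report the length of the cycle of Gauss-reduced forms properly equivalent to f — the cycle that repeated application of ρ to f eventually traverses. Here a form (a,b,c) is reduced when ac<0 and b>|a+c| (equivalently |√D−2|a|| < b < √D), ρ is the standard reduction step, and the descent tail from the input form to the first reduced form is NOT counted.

D = 32, ⌊√D⌋ = 5
descent: ρ → (4,0,-2)
descent: ρ → (-2,4,2)  [lands on river]
river: ρ → (2,4,-2)
ρ-cycle length = 2 (tail of 2 descent steps not counted)

2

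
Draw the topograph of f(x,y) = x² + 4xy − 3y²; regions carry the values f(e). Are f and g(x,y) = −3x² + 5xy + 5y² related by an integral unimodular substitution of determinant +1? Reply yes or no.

D₁ = 28, D₂ = 85
discriminants differ ⇒ not SL₂(ℤ)-equivalent

no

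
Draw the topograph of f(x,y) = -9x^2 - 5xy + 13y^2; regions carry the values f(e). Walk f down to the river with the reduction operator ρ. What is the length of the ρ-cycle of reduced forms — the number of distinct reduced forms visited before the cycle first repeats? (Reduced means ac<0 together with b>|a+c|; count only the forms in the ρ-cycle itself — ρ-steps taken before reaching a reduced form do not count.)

D = 493, ⌊√D⌋ = 22
descent: ρ → (13,5,-9)  [lands on river]
river: ρ → (-9,13,9)
river: ρ → (9,5,-13)
river: ρ → (-13,21,1)
river: ρ → (1,21,-13)
river: ρ → (-13,5,9)
river: ρ → (9,13,-9)
river: ρ → (-9,5,13)
river: ρ → (13,21,-1)
river: ρ → (-1,21,13)
ρ-cycle length = 10 (tail of 1 descent step not counted)

10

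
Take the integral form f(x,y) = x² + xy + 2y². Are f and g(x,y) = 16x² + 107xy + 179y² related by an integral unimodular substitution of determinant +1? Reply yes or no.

D₁ = -7, D₂ = -7
f: reduced (well bottom): (1,1,2) with a≤c, −a<b≤a
g: translate: b→11 (≡107 mod 32), so (16,107,179)→(16,11,2)
g: flip: (16,11,2)→(2,-11,16)
g: translate: b→1 (≡-11 mod 4), so (2,-11,16)→(2,1,1)
g: flip: (2,1,1)→(1,-1,2)
g: translate: b→1 (≡-1 mod 2), so (1,-1,2)→(1,1,2)
g: reduced (well bottom): (1,1,2) with a≤c, −a<b≤a
reduced forms (1, 1, 2) vs (1, 1, 2) ⇒ equivalent

yes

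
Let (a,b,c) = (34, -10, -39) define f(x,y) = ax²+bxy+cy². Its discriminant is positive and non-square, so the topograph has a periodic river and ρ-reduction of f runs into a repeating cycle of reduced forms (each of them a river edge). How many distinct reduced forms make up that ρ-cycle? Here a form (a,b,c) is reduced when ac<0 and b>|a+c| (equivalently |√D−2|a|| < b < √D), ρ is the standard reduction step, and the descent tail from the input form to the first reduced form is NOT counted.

D = 5404, ⌊√D⌋ = 73
descent: ρ → (-39,10,34)  [lands on river]
river: ρ → (34,58,-15)
river: ρ → (-15,62,26)
river: ρ → (26,42,-35)
river: ρ → (-35,28,33)
river: ρ → (33,38,-30)
river: ρ → (-30,22,41)
river: ρ → (41,60,-11)
river: ρ → (-11,72,5)
river: ρ → (5,68,-39)
ρ-cycle length = 10 (tail of 1 descent step not counted)

10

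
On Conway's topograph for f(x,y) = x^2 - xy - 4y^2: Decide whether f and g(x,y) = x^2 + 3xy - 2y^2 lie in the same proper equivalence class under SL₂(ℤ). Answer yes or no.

D₁ = 17, D₂ = 17
river cycle of f (length 6): (1, 3, -2), (-2, 1, 2), (2, 3, -1), (-1, 3, 2), (2, 1, -2), (-2, 3, 1)
river cycle of g (length 6): (-2, 1, 2), (2, 3, -1), (-1, 3, 2), (2, 1, -2), (-2, 3, 1), (1, 3, -2)
cycles coincide ⇒ equivalent

yes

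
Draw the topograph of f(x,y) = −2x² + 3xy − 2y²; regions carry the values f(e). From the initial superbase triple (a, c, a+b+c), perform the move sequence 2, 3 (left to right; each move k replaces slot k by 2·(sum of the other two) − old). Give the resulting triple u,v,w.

start (-2,-2,-1) = (f(1,0),f(0,1),f(1,1))
replace slot 2: 2·((-2)+(-1)) − (-2) = -4 → (-2,-4,-1)
replace slot 3: 2·((-2)+(-4)) − (-1) = -11 → (-2,-4,-11)

-2,-4,-11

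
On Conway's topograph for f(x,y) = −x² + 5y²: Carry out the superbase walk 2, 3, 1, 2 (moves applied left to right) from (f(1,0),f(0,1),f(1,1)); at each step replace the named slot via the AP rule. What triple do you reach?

start (-1,5,4) = (f(1,0),f(0,1),f(1,1))
replace slot 2: 2·((-1)+4) − 5 = 1 → (-1,1,4)
replace slot 3: 2·((-1)+1) − 4 = -4 → (-1,1,-4)
replace slot 1: 2·(1+(-4)) − (-1) = -5 → (-5,1,-4)
replace slot 2: 2·((-5)+(-4)) − 1 = -19 → (-5,-19,-4)

-5,-19,-4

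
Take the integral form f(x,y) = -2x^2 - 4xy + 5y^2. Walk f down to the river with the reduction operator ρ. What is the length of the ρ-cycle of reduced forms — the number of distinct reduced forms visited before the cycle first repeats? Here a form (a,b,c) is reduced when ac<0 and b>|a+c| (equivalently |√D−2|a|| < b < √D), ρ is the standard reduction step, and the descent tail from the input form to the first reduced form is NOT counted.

D = 56, ⌊√D⌋ = 7
descent: ρ → (5,4,-2)  [lands on river]
river: ρ → (-2,4,5)
river: ρ → (5,6,-1)
river: ρ → (-1,6,5)
ρ-cycle length = 4 (tail of 1 descent step not counted)

4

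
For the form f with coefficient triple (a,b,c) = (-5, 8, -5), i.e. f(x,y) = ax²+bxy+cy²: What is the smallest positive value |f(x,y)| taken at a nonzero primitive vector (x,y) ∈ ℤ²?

translate: b→2 (≡-8 mod 10), so (5,-8,5)→(5,2,2)
flip: (5,2,2)→(2,-2,5)
translate: b→2 (≡-2 mod 4), so (2,-2,5)→(2,2,5)
reduced (well bottom): (2,2,5) with a≤c, −a<b≤a
well minimum |f| = |-2| = 2 (negative-definite)

2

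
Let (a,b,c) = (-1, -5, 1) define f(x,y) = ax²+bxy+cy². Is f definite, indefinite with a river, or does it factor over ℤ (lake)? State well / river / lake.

D = b²−4ac = (-5)² − 4·(-1)·1 = 29
D > 0 non-square ⇒ indefinite ⇒ periodic river

river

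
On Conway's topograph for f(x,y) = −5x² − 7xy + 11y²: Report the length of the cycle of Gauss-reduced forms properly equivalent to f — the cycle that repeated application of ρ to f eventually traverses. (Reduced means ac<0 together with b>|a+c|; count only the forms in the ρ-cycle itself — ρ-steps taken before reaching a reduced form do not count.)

D = 269, ⌊√D⌋ = 16
descent: ρ → (11,7,-5)  [lands on river]
river: ρ → (-5,13,5)
river: ρ → (5,7,-11)
river: ρ → (-11,15,1)
river: ρ → (1,15,-11)
river: ρ → (-11,7,5)
river: ρ → (5,13,-5)
river: ρ → (-5,7,11)
river: ρ → (11,15,-1)
river: ρ → (-1,15,11)
ρ-cycle length = 10 (tail of 1 descent step not counted)

10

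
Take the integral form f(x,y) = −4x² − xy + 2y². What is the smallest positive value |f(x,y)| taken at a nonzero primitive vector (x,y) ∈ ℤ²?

descent: ρ → (2,5,-1)  [lands on river]
river: ρ → (-1,5,2)
river: ρ → (2,3,-3)
river: ρ → (-3,3,2)
closes: descent 1, river 4
min |a| on river = 1

1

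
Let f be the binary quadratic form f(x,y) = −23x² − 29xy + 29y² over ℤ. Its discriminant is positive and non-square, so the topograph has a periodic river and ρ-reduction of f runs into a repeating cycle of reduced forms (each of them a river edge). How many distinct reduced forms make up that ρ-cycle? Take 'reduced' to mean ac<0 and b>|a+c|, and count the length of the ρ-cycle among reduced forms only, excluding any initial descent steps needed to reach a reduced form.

D = 3509, ⌊√D⌋ = 59
descent: ρ → (29,29,-23)  [lands on river]
river: ρ → (-23,17,35)
river: ρ → (35,53,-5)
river: ρ → (-5,57,13)
river: ρ → (13,47,-25)
river: ρ → (-25,53,7)
river: ρ → (7,59,-1)
river: ρ → (-1,59,7)
river: ρ → (7,53,-25)
river: ρ → (-25,47,13)
river: ρ → (13,57,-5)
river: ρ → (-5,53,35)
river: ρ → (35,17,-23)
river: ρ → (-23,29,29)
ρ-cycle length = 14 (tail of 1 descent step not counted)

14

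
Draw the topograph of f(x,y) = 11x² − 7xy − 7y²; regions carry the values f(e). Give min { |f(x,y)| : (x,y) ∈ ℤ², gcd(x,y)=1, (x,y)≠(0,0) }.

descent: ρ → (-7,7,11)  [lands on river]
river: ρ → (11,15,-3)
river: ρ → (-3,15,11)
river: ρ → (11,7,-7)
closes: descent 1, river 4
min |a| on river = 3

3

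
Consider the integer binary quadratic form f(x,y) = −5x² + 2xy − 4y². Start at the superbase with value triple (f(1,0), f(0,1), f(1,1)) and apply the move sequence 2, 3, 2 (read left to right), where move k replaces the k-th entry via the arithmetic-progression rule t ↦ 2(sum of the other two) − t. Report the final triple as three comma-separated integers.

start (-5,-4,-7) = (f(1,0),f(0,1),f(1,1))
replace slot 2: 2·((-5)+(-7)) − (-4) = -20 → (-5,-20,-7)
replace slot 3: 2·((-5)+(-20)) − (-7) = -43 → (-5,-20,-43)
replace slot 2: 2·((-5)+(-43)) − (-20) = -76 → (-5,-76,-43)

-5,-76,-43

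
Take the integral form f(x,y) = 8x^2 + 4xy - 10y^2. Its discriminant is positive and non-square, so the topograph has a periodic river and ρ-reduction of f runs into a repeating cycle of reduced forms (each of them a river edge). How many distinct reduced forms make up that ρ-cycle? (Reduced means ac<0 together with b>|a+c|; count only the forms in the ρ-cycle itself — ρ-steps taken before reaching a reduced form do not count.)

D = 336, ⌊√D⌋ = 18
river: ρ → (-10,16,2)
river: ρ → (2,16,-10)
river: ρ → (-10,4,8)
river: ρ → (8,12,-6)
river: ρ → (-6,12,8)
river: ρ → (8,4,-10)
ρ-cycle length = 6 (tail of 0 descent steps not counted)

6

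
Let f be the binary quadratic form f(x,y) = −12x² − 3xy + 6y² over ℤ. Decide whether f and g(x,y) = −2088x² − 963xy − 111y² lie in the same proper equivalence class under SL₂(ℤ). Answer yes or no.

D₁ = 297, D₂ = 297
river cycle of f (length 4): (6, 15, -3), (-3, 15, 6), (6, 9, -9), (-9, 9, 6)
river cycle of g (length 4): (6, 15, -3), (-3, 15, 6), (6, 9, -9), (-9, 9, 6)
cycles coincide ⇒ equivalent

yes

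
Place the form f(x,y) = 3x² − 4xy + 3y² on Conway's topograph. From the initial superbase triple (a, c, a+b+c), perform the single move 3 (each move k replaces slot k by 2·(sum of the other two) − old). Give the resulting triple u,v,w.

start (3,3,2) = (f(1,0),f(0,1),f(1,1))
replace slot 3: 2·(3+3) − 2 = 10 → (3,3,10)

3,3,10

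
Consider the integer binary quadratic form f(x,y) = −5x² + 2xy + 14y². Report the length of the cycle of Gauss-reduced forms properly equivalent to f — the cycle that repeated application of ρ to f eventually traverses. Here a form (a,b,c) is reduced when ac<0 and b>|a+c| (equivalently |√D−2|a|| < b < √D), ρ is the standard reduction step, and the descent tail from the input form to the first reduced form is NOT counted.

D = 284, ⌊√D⌋ = 16
descent: ρ → (14,-2,-5)
descent: ρ → (-5,12,7)  [lands on river]
river: ρ → (7,16,-1)
river: ρ → (-1,16,7)
river: ρ → (7,12,-5)
river: ρ → (-5,8,11)
river: ρ → (11,14,-2)
river: ρ → (-2,14,11)
river: ρ → (11,8,-5)
ρ-cycle length = 8 (tail of 2 descent steps not counted)

8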